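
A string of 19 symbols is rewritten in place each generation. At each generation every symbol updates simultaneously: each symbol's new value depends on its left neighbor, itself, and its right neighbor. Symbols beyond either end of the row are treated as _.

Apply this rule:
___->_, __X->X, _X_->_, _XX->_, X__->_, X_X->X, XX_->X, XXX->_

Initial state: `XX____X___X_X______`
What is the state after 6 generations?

_X___X___X_X_______
X___X___X_X________
___X___X_X_________
__X___X_X__________
_X___X_X___________
X___X_X____________

X___X_X____________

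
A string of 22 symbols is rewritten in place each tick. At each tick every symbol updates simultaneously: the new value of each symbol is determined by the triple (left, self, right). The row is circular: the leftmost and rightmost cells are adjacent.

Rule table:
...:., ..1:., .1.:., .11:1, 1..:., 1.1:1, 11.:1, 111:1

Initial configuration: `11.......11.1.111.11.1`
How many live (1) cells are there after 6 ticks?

11.......111.111111111
11.......1111111111111
11.......1111111111111  (fixed point — unchanged through tick 6)
count of 1: 15

15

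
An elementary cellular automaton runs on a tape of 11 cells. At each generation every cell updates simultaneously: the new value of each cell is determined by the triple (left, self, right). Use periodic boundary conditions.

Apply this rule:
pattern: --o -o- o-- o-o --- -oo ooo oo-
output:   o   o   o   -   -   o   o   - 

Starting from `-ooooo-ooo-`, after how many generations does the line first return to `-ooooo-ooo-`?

22

ooooo--oo-o
oooo-ooo--o
ooo--oo-ooo
oo-ooo--ooo
o--oo-ooooo
-ooo--ooooo
-oo-oooooo-
oo--ooooo-o
o-oooooo--o
--ooooo-ooo
oooooo--oo-
ooooo-ooo--
oooo--oo-oo
ooo-ooo--oo
oo--oo-oooo
o-ooo--oooo
--oo-oooooo
ooo--ooooo-
oo-oooooo--
o--ooooo-oo
-oooooo--oo
-ooooo-ooo-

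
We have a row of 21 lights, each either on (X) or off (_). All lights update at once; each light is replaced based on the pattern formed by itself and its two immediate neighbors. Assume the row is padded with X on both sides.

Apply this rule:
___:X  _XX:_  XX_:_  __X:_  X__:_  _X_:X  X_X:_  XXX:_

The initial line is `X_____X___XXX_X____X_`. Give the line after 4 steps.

__XXX_X_X_____X_XX_X_
______X_X_XXX_X____X_
_XXXX_X_X_____X_XX_X_
______X_X_XXX_X____X_

______X_X_XXX_X____X_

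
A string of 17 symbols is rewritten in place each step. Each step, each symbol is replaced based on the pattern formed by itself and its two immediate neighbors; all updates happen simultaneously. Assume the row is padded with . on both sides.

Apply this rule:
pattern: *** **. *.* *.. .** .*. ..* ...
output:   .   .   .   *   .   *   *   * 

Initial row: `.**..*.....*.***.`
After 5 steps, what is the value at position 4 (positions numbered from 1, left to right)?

*..*********....*
***.........*****
...*********.....
***.........*****  (repeats step 2; period 2)
step 5: ...*********.....
position 4 holds *

*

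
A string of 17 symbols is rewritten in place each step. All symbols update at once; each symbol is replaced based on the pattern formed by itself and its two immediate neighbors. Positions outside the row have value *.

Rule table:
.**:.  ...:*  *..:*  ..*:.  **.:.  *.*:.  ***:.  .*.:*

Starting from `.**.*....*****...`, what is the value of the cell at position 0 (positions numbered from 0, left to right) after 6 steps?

....****......**.
***.....*****....
...****......***.
**.....*****.....
..****......****.
*.....*****......
position 0 holds *

*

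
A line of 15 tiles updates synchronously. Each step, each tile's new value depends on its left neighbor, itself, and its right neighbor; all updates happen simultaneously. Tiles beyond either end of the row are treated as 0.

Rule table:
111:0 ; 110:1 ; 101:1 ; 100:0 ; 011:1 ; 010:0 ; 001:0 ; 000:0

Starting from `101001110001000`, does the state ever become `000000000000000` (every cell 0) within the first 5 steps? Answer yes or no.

step 1: 010001010000000
step 2: 000000100000000
step 3: 000000000000000
all cells are 0 at step 3

yes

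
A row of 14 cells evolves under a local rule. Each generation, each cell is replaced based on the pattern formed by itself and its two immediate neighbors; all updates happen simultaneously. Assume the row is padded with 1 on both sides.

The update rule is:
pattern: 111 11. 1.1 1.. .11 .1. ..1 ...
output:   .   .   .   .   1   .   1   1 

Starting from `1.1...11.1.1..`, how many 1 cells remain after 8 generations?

....111......1
.1111...111111
.1....111.....
...1111...1111
.111....111...
.1...1111...11
...111....111.
.111...1111...
count of 1: 7

7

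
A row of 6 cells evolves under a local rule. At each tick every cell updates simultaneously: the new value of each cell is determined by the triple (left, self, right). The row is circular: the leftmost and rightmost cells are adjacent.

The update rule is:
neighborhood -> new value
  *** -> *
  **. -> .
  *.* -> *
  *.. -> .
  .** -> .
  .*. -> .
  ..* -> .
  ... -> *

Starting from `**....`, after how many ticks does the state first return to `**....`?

2

...**.
**....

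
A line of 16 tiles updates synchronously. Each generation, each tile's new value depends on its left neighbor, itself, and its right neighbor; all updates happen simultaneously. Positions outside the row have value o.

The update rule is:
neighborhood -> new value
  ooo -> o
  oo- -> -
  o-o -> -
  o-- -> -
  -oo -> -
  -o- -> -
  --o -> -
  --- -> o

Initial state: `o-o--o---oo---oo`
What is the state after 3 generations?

-------o----o--o
-ooooo---oo-----
--ooo--o----ooo-

--ooo--o----ooo-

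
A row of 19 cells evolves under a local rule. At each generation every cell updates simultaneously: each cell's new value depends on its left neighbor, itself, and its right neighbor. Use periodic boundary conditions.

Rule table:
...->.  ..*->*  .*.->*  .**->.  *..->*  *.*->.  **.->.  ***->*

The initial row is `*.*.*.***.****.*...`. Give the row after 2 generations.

..*.*****.*..**....

*.*.*..*...**..**.*
..*.*****.*..**....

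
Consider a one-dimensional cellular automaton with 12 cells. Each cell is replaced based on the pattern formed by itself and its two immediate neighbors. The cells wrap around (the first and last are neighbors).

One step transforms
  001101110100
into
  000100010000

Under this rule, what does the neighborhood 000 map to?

0

At position 0 the neighborhood is 000; the next row has 0 there.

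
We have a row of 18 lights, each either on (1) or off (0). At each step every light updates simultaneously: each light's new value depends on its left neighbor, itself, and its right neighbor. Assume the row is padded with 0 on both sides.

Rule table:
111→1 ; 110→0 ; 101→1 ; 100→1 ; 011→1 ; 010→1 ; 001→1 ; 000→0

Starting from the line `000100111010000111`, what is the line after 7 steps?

110111011110110110

step 1: 001111110111001110
step 2: 011111101110111101
step 3: 111111011101111011
step 4: 111110111011110110
step 5: 111101110111101101
step 6: 111011101111011011
step 7: 110111011110110110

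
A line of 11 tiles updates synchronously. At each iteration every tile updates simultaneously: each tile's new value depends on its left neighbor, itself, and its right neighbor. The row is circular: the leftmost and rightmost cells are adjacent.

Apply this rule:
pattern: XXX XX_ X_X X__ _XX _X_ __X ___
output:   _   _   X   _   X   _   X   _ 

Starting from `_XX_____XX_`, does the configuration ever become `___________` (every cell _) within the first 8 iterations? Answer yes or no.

no

XX_____XX__
X_____XX__X
_____XX__XX
____XX__XX_
___XX__XX__
__XX__XX___
_XX__XX____
XX__XX_____
iteration 8 is XX__XX_____, still not uniform _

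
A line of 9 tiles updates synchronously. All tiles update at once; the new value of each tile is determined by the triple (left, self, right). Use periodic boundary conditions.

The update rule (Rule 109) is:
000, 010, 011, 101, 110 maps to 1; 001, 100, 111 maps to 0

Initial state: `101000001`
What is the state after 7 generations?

001011101

111011101
001110111
001011101
001110111  (repeats generation 2; period 2)
generation 7: 001011101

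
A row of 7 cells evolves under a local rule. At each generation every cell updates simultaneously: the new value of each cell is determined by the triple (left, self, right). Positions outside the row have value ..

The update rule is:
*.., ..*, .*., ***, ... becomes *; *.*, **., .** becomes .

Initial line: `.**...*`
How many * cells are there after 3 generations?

generation 1: *..****
generation 2: ***.**.
generation 3: .*....*
count of *: 2

2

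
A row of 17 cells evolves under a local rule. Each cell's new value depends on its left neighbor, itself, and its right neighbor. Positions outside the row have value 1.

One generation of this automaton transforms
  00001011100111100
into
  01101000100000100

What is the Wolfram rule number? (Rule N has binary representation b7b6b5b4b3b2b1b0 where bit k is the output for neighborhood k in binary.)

69

position 7: 111 → 0  (bit 7 = 0)
position 8: 110 → 1  (bit 6 = 1)
position 5: 101 → 0  (bit 5 = 0)
position 0: 100 → 0  (bit 4 = 0)
position 6: 011 → 0  (bit 3 = 0)
position 4: 010 → 1  (bit 2 = 1)
position 3: 001 → 0  (bit 1 = 0)
position 1: 000 → 1  (bit 0 = 1)
bits b7..b0 = 01000101 = 69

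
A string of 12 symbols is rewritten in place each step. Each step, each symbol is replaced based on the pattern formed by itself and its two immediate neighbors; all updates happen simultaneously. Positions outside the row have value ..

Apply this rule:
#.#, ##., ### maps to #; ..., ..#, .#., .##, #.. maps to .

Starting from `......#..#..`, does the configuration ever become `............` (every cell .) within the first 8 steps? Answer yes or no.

............
all cells are . at step 1

yes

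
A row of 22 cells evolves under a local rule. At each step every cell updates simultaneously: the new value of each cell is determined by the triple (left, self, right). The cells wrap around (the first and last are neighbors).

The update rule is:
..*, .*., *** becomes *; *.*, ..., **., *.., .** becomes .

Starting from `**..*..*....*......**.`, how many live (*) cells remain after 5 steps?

5

...**.**...**.....*...
..*.......*......**...
.**......**.....*.....
*.......*......**.....
*......**.....*......*
count of *: 5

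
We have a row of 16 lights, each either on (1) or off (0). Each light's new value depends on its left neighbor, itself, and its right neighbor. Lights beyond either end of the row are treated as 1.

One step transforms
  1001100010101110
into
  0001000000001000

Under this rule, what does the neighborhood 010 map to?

At position 8 the neighborhood is 010; the next row has 0 there.

0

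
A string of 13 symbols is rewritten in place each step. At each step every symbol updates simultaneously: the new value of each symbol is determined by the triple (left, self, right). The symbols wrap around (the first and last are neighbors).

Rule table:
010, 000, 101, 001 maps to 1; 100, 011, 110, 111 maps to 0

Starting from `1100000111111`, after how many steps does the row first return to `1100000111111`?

26

0001111000000
1110000011111
0000111100000
1111000001111
0000011110000
1111100000111
0000001111000
1111110000011
0000000111100
1111111000001
0000000011110
1111111100000
0000000001111
0111111110000
1000000000111
0011111111000
1100000000011
0001111111100
1110000000001
0000111111110
1111000000000
0000011111111
0111100000000
1000001111111
0011110000000
1100000111111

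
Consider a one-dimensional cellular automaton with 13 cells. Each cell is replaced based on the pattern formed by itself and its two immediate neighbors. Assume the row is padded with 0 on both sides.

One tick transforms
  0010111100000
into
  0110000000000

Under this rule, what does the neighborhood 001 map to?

1

At position 1 the neighborhood is 001; the next row has 1 there.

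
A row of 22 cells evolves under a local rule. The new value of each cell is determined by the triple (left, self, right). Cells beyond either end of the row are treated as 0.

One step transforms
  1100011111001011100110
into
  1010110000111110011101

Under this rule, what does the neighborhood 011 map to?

1

At position 0 the neighborhood is 011; the next row has 1 there.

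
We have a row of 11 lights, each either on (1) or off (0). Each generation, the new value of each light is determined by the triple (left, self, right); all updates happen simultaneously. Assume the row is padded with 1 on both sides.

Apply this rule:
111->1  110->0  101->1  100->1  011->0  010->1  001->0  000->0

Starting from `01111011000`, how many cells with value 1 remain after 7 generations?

9

10110100100
01001110110
11100101001
11010111100
10111011010
01010100111
11111110011
count of 1: 9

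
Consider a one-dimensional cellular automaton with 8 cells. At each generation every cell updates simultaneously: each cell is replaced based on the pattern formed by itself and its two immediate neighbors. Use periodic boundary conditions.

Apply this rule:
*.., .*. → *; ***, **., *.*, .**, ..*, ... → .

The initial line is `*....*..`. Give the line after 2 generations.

..*.....

generation 1: **...**.
generation 2: ..*.....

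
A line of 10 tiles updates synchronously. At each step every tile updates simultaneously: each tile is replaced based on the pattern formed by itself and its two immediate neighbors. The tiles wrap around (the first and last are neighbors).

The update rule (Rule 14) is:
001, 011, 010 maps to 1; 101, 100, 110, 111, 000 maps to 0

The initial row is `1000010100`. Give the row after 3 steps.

0011001101

1000110101
0001100101
0011001101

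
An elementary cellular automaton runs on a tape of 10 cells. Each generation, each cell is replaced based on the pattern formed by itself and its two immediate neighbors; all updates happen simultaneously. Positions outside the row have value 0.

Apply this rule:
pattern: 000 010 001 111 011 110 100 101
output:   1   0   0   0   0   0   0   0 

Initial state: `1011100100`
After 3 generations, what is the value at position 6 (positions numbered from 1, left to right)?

0000000001
1111111100
0000000001
position 6 holds 0

0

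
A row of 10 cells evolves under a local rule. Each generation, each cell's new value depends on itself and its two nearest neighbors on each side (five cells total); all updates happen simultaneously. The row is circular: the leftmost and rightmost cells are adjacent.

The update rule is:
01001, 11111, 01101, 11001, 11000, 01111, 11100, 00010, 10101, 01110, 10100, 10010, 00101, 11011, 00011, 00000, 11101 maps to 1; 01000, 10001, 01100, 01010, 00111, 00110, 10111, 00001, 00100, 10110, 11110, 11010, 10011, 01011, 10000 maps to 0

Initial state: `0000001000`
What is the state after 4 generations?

1101001011

1111010001
1101010010
0101011110
1101001011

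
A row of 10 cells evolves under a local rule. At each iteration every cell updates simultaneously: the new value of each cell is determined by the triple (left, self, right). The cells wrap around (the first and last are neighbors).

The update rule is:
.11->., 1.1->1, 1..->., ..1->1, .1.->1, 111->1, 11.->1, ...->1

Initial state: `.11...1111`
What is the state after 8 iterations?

.11.111111

iteration 1: 1.1.11.111
iteration 2: 1111.11.11
iteration 3: 11111.11.1
iteration 4: 111111.11.
iteration 5: .111111.11
iteration 6: 1.111111.1
iteration 7: 11.111111.
iteration 8: .11.111111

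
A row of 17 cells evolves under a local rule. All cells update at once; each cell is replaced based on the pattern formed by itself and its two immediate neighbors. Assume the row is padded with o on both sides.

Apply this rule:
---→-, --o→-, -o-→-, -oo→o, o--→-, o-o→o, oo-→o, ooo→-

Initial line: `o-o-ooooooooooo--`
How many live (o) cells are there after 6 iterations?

1

oo-oo---------o--
-oooo------------
oo--o------------
-o---------------
o----------------
o----------------
count of o: 1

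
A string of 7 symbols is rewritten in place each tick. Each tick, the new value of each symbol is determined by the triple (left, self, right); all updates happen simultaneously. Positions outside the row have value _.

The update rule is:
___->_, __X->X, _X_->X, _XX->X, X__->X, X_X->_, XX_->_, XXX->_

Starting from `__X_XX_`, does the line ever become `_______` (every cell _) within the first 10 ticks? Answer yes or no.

no

tick 1: _XX_X_X
tick 2: XX__X_X
tick 3: X_XXX_X
tick 4: X_X___X
tick 5: X_XX_XX
tick 6: X_X__X_
tick 7: X_XXXXX
tick 8: X_X____
tick 9: X_XX___
tick 10: X_X_X__
tick 10 is X_X_X__, still not uniform _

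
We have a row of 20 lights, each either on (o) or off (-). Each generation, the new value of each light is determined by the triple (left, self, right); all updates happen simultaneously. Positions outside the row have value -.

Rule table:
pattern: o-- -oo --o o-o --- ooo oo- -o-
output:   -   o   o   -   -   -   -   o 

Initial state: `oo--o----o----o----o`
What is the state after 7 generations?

o--oo---oo---oo---oo
o-oo---oo---oo---oo-
o-o---oo---oo---oo--
o-o--oo---oo---oo---
o-o-oo---oo---oo----
o-o-o---oo---oo-----
o-o-o--oo---oo------

o-o-o--oo---oo------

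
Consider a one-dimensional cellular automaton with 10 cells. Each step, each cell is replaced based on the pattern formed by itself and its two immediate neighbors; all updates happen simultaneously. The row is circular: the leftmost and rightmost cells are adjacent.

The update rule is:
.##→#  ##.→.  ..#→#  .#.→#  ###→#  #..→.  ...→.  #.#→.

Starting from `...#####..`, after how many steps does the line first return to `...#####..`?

..#####...
.#####....
#####.....
####.....#
###.....##
##.....###
#.....####
.....#####
....#####.
...#####..

10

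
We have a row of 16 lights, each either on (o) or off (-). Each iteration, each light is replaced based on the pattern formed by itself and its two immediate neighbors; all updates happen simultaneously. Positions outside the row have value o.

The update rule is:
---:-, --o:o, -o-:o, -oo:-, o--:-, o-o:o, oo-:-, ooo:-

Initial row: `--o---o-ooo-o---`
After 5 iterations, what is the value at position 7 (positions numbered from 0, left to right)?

-oo--ooo---oo--o
o---o-----o---o-
---oo----oo--ooo
--o-----o---o---
-oo----oo--oo--o
position 7 holds o

o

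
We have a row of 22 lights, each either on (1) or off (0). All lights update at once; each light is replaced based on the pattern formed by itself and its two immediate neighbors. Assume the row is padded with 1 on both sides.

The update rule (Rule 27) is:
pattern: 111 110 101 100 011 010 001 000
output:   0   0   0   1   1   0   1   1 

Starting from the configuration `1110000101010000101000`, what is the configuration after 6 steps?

1111110001111110001111

step 1: 0001111000001111000111
step 2: 1111000111111000111100
step 3: 0000111100000111100011
step 4: 1111100011111100011110
step 5: 0000011110000011110000
step 6: 1111110001111110001111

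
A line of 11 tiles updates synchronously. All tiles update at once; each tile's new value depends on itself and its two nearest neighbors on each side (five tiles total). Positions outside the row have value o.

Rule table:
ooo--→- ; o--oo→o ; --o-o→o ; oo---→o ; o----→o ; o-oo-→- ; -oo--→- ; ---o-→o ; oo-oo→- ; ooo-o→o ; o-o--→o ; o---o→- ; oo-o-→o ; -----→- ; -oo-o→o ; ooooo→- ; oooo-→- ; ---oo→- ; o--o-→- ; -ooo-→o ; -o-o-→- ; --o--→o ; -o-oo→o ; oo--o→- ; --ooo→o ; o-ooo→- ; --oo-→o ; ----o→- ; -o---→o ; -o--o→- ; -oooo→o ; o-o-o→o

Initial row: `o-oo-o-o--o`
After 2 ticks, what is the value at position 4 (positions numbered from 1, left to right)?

o

o--ooo-o-oo
--ooooooo-o
position 4 holds o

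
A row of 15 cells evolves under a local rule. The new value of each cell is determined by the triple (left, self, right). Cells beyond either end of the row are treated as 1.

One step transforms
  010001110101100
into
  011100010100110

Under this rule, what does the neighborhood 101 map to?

At position 0 the neighborhood is 101; the next row has 0 there.

0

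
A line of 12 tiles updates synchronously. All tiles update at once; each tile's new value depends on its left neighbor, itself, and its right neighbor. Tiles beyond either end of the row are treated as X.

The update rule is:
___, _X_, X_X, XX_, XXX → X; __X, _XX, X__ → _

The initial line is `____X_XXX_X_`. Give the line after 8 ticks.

XXXXXXX_XX_X

_XX_XX_XXXXX
X_XX_XX_XXXX
XX_XX_XX_XXX
XXX_XX_XX_XX
XXXX_XX_XX_X
XXXXX_XX_XX_
XXXXXX_XX_XX
XXXXXXX_XX_X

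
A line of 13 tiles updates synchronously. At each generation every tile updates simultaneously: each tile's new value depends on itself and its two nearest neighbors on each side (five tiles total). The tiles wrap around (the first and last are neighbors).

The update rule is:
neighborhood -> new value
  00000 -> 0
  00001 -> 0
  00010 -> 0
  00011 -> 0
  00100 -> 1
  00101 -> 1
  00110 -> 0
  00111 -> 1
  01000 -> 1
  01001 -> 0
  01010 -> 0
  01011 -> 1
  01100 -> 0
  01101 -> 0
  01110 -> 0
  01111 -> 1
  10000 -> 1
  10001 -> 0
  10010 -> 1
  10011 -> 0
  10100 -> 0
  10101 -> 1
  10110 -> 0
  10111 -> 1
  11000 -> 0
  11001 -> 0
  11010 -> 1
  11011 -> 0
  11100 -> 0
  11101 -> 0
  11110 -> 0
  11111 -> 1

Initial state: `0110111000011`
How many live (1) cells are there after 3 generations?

2

0000100010000
0000110011100
0000000010001
count of 1: 2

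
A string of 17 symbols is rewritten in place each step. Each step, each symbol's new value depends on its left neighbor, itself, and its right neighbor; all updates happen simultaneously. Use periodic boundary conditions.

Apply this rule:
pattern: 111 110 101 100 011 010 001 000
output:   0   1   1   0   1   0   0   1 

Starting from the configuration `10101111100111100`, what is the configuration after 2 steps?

00111010000000001

01011000100100100
00111010000000001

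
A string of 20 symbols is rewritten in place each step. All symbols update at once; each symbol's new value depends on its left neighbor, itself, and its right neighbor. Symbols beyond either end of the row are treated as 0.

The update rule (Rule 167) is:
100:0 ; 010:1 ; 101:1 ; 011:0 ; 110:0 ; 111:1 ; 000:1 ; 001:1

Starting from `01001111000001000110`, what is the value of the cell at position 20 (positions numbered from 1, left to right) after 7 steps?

step 1: 11010110011111011000
step 2: 00111000101110100011
step 3: 11010011110101101100
step 4: 00110101101110010001
step 5: 11001110010100110111
step 6: 00010100111101001010
step 7: 11111101011011011110
position 20 holds 0

0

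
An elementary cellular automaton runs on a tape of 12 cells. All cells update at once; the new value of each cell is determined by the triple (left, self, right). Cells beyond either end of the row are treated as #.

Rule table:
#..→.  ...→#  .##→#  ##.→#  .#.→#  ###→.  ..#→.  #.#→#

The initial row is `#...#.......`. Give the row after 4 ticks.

.####.######

tick 1: #.#.#.#####.
tick 2: #######...##
tick 3: ......#.#.#.
tick 4: .####.######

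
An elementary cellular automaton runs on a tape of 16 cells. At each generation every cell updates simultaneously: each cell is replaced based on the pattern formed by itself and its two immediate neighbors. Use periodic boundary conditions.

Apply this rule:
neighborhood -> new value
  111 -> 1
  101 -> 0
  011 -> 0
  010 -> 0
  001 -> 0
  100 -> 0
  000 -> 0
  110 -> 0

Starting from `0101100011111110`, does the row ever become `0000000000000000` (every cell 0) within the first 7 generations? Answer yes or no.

0000000001111100
0000000000111000
0000000000010000
0000000000000000
all cells are 0 at generation 4

yes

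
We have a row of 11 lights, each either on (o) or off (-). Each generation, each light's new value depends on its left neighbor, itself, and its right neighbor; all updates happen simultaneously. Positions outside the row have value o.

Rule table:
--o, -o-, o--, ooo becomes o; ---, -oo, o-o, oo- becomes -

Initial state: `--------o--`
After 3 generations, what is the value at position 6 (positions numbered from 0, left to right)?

o

generation 1: o------oooo
generation 2: -o----o-ooo
generation 3: -oo--oo--oo
position 6 holds o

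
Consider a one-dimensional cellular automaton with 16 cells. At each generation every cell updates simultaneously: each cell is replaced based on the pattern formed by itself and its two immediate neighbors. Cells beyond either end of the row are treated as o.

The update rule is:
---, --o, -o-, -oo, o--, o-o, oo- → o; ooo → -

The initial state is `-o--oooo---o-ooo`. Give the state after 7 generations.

ooooo--ooooooo--
----oooo-----ooo
ooooo--ooooooo--  (repeats generation 1; period 2)
generation 7: ooooo--ooooooo--

ooooo--ooooooo--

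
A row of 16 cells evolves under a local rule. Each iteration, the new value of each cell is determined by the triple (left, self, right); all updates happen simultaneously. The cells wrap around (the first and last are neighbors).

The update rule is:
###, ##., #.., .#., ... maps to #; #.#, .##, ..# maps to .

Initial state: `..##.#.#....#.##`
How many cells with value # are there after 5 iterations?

8

#..#.#.####.#..#
##.#.#..###.##..
.#.#.##..##..##.
.#.#..##..##..##
.#.##..##..##..#
count of #: 8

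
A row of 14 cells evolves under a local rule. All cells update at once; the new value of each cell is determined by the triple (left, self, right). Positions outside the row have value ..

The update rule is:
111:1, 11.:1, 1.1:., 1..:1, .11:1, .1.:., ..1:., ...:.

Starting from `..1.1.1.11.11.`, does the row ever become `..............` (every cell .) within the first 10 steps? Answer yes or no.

no

........11.111
........11.111  (fixed point — unchanged through step 10)
step 10 is ........11.111, still not uniform .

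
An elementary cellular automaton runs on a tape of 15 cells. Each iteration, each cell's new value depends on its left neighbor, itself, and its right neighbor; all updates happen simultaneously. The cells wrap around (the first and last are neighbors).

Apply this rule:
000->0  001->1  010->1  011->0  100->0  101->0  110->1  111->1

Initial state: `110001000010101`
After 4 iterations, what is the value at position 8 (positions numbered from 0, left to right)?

iteration 1: 110011000110100
iteration 2: 010101001010101
iteration 3: 010101011010101
iteration 4: 010101001010101
position 8 holds 1

1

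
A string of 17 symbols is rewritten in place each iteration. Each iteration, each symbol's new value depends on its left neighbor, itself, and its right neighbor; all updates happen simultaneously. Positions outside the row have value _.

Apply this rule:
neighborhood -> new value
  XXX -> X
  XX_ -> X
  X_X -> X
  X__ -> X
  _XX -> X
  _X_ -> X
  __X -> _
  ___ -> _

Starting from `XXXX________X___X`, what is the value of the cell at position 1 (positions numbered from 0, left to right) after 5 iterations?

iteration 1: XXXXX_______XX__X
iteration 2: XXXXXX______XXX_X
iteration 3: XXXXXXX_____XXXXX
iteration 4: XXXXXXXX____XXXXX
iteration 5: XXXXXXXXX___XXXXX
position 1 holds X

X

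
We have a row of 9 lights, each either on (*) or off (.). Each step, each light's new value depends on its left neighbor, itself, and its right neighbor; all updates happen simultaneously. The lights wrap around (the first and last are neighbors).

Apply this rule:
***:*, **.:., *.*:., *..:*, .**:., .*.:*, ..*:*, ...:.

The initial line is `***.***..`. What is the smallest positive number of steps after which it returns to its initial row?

7

.*...*.**
.**.**...
*.....*..
**...****
*.*.*.***
..*.*..**
***.***..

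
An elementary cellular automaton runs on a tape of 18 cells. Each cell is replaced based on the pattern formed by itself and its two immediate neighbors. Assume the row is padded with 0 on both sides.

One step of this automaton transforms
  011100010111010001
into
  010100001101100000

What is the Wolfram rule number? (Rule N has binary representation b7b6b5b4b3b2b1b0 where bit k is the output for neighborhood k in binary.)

position 2: 111 → 0  (bit 7 = 0)
position 3: 110 → 1  (bit 6 = 1)
position 8: 101 → 1  (bit 5 = 1)
position 4: 100 → 0  (bit 4 = 0)
position 1: 011 → 1  (bit 3 = 1)
position 7: 010 → 0  (bit 2 = 0)
position 0: 001 → 0  (bit 1 = 0)
position 5: 000 → 0  (bit 0 = 0)
bits b7..b0 = 01101000 = 104

104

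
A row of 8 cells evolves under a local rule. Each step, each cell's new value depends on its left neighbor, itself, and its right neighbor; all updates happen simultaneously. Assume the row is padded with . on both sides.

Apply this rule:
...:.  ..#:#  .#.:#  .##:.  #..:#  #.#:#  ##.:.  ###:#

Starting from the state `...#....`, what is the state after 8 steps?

..###...
.#.#.#..
#######.
.#####.#
#.###.##
##.#.#..
..#####.
.#.###.#

.#.###.#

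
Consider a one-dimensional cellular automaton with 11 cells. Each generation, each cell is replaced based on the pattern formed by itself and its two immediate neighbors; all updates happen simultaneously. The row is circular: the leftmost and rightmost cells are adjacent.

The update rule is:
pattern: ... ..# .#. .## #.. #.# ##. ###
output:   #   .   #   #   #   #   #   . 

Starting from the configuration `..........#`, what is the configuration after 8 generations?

..#####.#..

generation 1: #########.#
generation 2: ........###
generation 3: #######.#.#
generation 4: ......#####
generation 5: #####.#...#
generation 6: ....#####.#
generation 7: ###.#...###
generation 8: ..#####.#..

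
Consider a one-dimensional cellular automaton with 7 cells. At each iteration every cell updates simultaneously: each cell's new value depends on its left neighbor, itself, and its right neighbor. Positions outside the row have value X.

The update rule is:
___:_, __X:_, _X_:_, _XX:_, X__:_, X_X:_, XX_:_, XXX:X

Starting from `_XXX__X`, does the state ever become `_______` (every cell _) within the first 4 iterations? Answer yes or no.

yes

iteration 1: __X____
iteration 2: _______
all cells are _ at iteration 2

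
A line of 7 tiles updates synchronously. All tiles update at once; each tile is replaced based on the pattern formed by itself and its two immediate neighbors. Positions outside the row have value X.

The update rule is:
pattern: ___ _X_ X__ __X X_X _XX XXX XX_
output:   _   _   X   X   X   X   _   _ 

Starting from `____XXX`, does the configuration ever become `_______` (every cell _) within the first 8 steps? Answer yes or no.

X__XX__
_XXX_XX
XX__XX_
__XXX_X
XXX__XX
___XXX_
X_XX__X
_XX_XXX
step 8 is _XX_XXX, still not uniform _

no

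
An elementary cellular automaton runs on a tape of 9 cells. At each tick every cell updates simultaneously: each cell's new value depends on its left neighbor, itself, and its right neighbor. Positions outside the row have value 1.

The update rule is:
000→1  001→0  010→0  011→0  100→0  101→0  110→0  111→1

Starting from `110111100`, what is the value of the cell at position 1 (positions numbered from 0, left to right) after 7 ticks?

100011000
001000010
000011000
011000010
000011000  (repeats tick 3; period 2)
tick 7: 000011000
position 1 holds 0

0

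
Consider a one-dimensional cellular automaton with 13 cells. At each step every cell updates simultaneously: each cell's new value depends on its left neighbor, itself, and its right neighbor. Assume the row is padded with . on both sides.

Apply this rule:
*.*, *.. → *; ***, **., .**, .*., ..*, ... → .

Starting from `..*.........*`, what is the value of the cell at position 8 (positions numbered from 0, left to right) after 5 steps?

...*.........
....*........
.....*.......
......*......
.......*.....
position 8 holds .

.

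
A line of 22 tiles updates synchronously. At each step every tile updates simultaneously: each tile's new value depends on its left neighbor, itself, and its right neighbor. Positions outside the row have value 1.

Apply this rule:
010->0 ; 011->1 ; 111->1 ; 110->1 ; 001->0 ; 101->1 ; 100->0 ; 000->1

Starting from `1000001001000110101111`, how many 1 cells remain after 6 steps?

20

1011100000010111011111
1111101111001111111111
1111111111001111111111
1111111111001111111111  (fixed point — unchanged through step 6)
count of 1: 20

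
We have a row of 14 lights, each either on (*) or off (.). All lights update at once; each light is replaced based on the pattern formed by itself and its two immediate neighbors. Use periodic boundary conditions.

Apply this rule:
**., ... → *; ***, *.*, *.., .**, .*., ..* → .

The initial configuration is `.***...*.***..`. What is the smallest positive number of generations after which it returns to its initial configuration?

21

...*.*.....*.*
.*.....***....
...***...*.***
.*...*.*.....*
...*.....***..
**...***...*.*
.*.*...*.*....
.....*.....***
.***...***...*
...*.*...*.*..
**.....*.....*
.*.***...***..
.....*.*...*.*
.***.....*....
...*.***...***
.*.....*.*...*
...***.....*..
**...*.***...*
.*.*.....*.*..
.....***.....*
.***...*.***..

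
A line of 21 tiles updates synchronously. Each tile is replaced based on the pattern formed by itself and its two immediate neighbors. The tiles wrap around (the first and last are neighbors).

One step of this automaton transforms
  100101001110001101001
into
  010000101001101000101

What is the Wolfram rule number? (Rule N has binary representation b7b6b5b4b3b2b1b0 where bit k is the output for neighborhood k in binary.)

position 9: 111 → 0  (bit 7 = 0)
position 0: 110 → 0  (bit 6 = 0)
position 4: 101 → 0  (bit 5 = 0)
position 1: 100 → 1  (bit 4 = 1)
position 8: 011 → 1  (bit 3 = 1)
position 3: 010 → 0  (bit 2 = 0)
position 2: 001 → 0  (bit 1 = 0)
position 12: 000 → 1  (bit 0 = 1)
bits b7..b0 = 00011001 = 25

25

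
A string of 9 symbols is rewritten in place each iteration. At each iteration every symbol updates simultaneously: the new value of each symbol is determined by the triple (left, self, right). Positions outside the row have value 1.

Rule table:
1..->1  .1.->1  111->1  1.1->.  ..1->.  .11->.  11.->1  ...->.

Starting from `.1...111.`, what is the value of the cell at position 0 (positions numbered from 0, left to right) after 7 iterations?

1

.11...11.
..11...1.
1..11..1.
11..11.1.
111..1.1.
1111.1.1.
1111.1.1.
position 0 holds 1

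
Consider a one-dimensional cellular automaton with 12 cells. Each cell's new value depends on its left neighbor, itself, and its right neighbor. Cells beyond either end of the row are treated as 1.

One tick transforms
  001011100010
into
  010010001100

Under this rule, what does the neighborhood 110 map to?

0

At position 6 the neighborhood is 110; the next row has 0 there.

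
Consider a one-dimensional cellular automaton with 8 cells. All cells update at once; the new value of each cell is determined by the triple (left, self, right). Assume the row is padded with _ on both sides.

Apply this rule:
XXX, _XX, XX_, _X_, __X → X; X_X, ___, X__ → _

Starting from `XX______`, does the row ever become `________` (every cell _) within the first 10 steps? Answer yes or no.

step 1: XX______  (fixed point — unchanged through step 10)
step 10 is XX______, still not uniform _

no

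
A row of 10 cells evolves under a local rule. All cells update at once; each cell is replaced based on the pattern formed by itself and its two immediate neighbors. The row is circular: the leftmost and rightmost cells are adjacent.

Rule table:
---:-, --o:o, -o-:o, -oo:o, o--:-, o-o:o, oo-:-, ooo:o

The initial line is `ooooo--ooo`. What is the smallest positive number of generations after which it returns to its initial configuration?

oooo--oooo
ooo--ooooo
oo--oooooo
o--ooooooo
--oooooooo
-oooooooo-
oooooooo--
ooooooo--o
oooooo--oo
ooooo--ooo

10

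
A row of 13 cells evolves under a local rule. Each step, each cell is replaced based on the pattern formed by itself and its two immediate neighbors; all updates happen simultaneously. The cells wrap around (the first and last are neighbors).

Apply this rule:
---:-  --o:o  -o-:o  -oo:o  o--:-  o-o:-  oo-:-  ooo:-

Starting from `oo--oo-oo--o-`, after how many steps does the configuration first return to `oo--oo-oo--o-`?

step 1: o--oo--o--oo-
step 2: o-oo--oo-oo--
step 3: o-o--oo--o--o
step 4: --o-oo--oo-oo
step 5: -oo-o--oo--o-
step 6: oo--o-oo--oo-
step 7: o--oo-o--oo--
step 8: o-oo--o-oo--o
step 9: --o--oo-o--oo
step 10: -oo-oo--o-oo-
step 11: oo--o--oo-o--
step 12: o--oo-oo--o-o
step 13: --oo--o--oo-o
step 14: -oo--oo-oo--o
step 15: -o--oo--o--oo
step 16: -o-oo--oo-oo-
step 17: oo-o--oo--o--
step 18: o--o-oo--oo-o
step 19: --oo-o--oo--o
step 20: -oo--o-oo--oo
step 21: -o--oo-o--oo-
step 22: oo-oo--o-oo--
step 23: o--o--oo-o--o
step 24: --oo-oo--o-oo
step 25: -oo--o--oo-o-
step 26: oo--oo-oo--o-

26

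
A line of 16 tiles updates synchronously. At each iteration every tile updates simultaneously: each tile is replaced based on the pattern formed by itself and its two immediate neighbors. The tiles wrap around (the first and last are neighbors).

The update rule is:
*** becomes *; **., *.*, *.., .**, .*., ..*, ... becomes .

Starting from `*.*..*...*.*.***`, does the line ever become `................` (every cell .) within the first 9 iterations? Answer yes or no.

yes

..............**
................
all cells are . at iteration 2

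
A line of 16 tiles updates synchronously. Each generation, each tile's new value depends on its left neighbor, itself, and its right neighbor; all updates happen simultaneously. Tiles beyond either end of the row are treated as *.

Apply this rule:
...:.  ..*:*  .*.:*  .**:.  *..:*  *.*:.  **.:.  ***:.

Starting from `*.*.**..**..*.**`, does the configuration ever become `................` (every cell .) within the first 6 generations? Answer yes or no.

no

..*...**..***...
****.*..**...*.*
.....***..*.**..
*...*...***...**
.*.***.*...*.*..
.*.....**.**.***
generation 6 is .*.....**.**.***, still not uniform .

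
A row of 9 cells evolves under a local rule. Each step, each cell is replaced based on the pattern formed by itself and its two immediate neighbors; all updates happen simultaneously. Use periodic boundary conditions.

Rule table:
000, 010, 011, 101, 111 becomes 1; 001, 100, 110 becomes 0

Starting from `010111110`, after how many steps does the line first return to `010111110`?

step 1: 011111100
step 2: 011111001
step 3: 111110001
step 4: 111100101
step 5: 111000111
step 6: 110010111
step 7: 100011111
step 8: 001011111
step 9: 001111110
step 10: 101111100
step 11: 111111000
step 12: 111110010
step 13: 111100011
step 14: 111001011
step 15: 110001111
step 16: 100101111
step 17: 000111111
step 18: 010111110

18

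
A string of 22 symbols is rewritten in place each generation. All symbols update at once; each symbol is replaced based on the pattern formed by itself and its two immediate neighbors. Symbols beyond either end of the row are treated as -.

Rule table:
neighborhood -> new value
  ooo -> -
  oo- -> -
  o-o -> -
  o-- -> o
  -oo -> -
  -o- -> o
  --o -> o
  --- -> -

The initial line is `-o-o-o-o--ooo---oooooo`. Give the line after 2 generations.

---o-o----o-oo-oo-----

oo-o-o-ooo---o-o------
---o-o----o-oo-oo-----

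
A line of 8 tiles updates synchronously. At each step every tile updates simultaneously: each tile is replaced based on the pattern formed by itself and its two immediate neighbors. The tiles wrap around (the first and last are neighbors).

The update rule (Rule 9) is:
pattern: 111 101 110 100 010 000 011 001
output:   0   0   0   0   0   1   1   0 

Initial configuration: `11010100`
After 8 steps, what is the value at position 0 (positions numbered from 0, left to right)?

10000000
00111110
10100000
00001110
11101000
10000010
00111000
10100011
position 0 holds 1

1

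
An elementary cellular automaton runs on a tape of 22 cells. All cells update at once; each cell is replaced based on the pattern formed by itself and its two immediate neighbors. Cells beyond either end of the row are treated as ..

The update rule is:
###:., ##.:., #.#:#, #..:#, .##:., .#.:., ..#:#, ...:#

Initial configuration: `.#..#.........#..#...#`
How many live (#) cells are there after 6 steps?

5

step 1: #.##.#########.##.###.
step 2: .#..#.........#..#...#  (repeats step 0; period 2)
step 6: .#..#.........#..#...#
count of #: 5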